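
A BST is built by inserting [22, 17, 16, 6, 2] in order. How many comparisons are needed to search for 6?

Search path for 6: 22 -> 17 -> 16 -> 6
Found: True
Comparisons: 4


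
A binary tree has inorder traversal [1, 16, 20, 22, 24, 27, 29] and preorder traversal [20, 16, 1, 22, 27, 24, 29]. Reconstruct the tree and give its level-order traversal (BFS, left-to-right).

Inorder:  [1, 16, 20, 22, 24, 27, 29]
Preorder: [20, 16, 1, 22, 27, 24, 29]
Algorithm: preorder visits root first, so consume preorder in order;
for each root, split the current inorder slice at that value into
left-subtree inorder and right-subtree inorder, then recurse.
Recursive splits:
  root=20; inorder splits into left=[1, 16], right=[22, 24, 27, 29]
  root=16; inorder splits into left=[1], right=[]
  root=1; inorder splits into left=[], right=[]
  root=22; inorder splits into left=[], right=[24, 27, 29]
  root=27; inorder splits into left=[24], right=[29]
  root=24; inorder splits into left=[], right=[]
  root=29; inorder splits into left=[], right=[]
Reconstructed level-order: [20, 16, 22, 1, 27, 24, 29]


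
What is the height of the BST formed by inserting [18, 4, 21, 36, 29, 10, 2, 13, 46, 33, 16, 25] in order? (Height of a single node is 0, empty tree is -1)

Insertion order: [18, 4, 21, 36, 29, 10, 2, 13, 46, 33, 16, 25]
Tree (level-order array): [18, 4, 21, 2, 10, None, 36, None, None, None, 13, 29, 46, None, 16, 25, 33]
Compute height bottom-up (empty subtree = -1):
  height(2) = 1 + max(-1, -1) = 0
  height(16) = 1 + max(-1, -1) = 0
  height(13) = 1 + max(-1, 0) = 1
  height(10) = 1 + max(-1, 1) = 2
  height(4) = 1 + max(0, 2) = 3
  height(25) = 1 + max(-1, -1) = 0
  height(33) = 1 + max(-1, -1) = 0
  height(29) = 1 + max(0, 0) = 1
  height(46) = 1 + max(-1, -1) = 0
  height(36) = 1 + max(1, 0) = 2
  height(21) = 1 + max(-1, 2) = 3
  height(18) = 1 + max(3, 3) = 4
Height = 4


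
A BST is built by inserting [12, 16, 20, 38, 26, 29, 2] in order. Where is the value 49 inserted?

Starting tree (level order): [12, 2, 16, None, None, None, 20, None, 38, 26, None, None, 29]
Insertion path: 12 -> 16 -> 20 -> 38
Result: insert 49 as right child of 38
Final tree (level order): [12, 2, 16, None, None, None, 20, None, 38, 26, 49, None, 29]


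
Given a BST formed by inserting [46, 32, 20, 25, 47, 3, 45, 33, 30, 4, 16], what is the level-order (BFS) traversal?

Tree insertion order: [46, 32, 20, 25, 47, 3, 45, 33, 30, 4, 16]
Tree (level-order array): [46, 32, 47, 20, 45, None, None, 3, 25, 33, None, None, 4, None, 30, None, None, None, 16]
BFS from the root, enqueuing left then right child of each popped node:
  queue [46] -> pop 46, enqueue [32, 47], visited so far: [46]
  queue [32, 47] -> pop 32, enqueue [20, 45], visited so far: [46, 32]
  queue [47, 20, 45] -> pop 47, enqueue [none], visited so far: [46, 32, 47]
  queue [20, 45] -> pop 20, enqueue [3, 25], visited so far: [46, 32, 47, 20]
  queue [45, 3, 25] -> pop 45, enqueue [33], visited so far: [46, 32, 47, 20, 45]
  queue [3, 25, 33] -> pop 3, enqueue [4], visited so far: [46, 32, 47, 20, 45, 3]
  queue [25, 33, 4] -> pop 25, enqueue [30], visited so far: [46, 32, 47, 20, 45, 3, 25]
  queue [33, 4, 30] -> pop 33, enqueue [none], visited so far: [46, 32, 47, 20, 45, 3, 25, 33]
  queue [4, 30] -> pop 4, enqueue [16], visited so far: [46, 32, 47, 20, 45, 3, 25, 33, 4]
  queue [30, 16] -> pop 30, enqueue [none], visited so far: [46, 32, 47, 20, 45, 3, 25, 33, 4, 30]
  queue [16] -> pop 16, enqueue [none], visited so far: [46, 32, 47, 20, 45, 3, 25, 33, 4, 30, 16]
Result: [46, 32, 47, 20, 45, 3, 25, 33, 4, 30, 16]


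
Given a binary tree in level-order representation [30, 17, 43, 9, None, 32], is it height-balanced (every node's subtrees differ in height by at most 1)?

Tree (level-order array): [30, 17, 43, 9, None, 32]
Definition: a tree is height-balanced if, at every node, |h(left) - h(right)| <= 1 (empty subtree has height -1).
Bottom-up per-node check:
  node 9: h_left=-1, h_right=-1, diff=0 [OK], height=0
  node 17: h_left=0, h_right=-1, diff=1 [OK], height=1
  node 32: h_left=-1, h_right=-1, diff=0 [OK], height=0
  node 43: h_left=0, h_right=-1, diff=1 [OK], height=1
  node 30: h_left=1, h_right=1, diff=0 [OK], height=2
All nodes satisfy the balance condition.
Result: Balanced


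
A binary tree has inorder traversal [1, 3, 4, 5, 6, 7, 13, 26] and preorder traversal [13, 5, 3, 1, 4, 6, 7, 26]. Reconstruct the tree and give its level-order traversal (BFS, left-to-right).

Inorder:  [1, 3, 4, 5, 6, 7, 13, 26]
Preorder: [13, 5, 3, 1, 4, 6, 7, 26]
Algorithm: preorder visits root first, so consume preorder in order;
for each root, split the current inorder slice at that value into
left-subtree inorder and right-subtree inorder, then recurse.
Recursive splits:
  root=13; inorder splits into left=[1, 3, 4, 5, 6, 7], right=[26]
  root=5; inorder splits into left=[1, 3, 4], right=[6, 7]
  root=3; inorder splits into left=[1], right=[4]
  root=1; inorder splits into left=[], right=[]
  root=4; inorder splits into left=[], right=[]
  root=6; inorder splits into left=[], right=[7]
  root=7; inorder splits into left=[], right=[]
  root=26; inorder splits into left=[], right=[]
Reconstructed level-order: [13, 5, 26, 3, 6, 1, 4, 7]


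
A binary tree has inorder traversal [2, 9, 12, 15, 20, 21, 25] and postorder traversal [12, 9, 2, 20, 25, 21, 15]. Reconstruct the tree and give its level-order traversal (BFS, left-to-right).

Inorder:   [2, 9, 12, 15, 20, 21, 25]
Postorder: [12, 9, 2, 20, 25, 21, 15]
Algorithm: postorder visits root last, so walk postorder right-to-left;
each value is the root of the current inorder slice — split it at that
value, recurse on the right subtree first, then the left.
Recursive splits:
  root=15; inorder splits into left=[2, 9, 12], right=[20, 21, 25]
  root=21; inorder splits into left=[20], right=[25]
  root=25; inorder splits into left=[], right=[]
  root=20; inorder splits into left=[], right=[]
  root=2; inorder splits into left=[], right=[9, 12]
  root=9; inorder splits into left=[], right=[12]
  root=12; inorder splits into left=[], right=[]
Reconstructed level-order: [15, 2, 21, 9, 20, 25, 12]


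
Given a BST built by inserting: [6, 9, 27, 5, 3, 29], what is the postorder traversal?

Tree insertion order: [6, 9, 27, 5, 3, 29]
Tree (level-order array): [6, 5, 9, 3, None, None, 27, None, None, None, 29]
Postorder traversal: [3, 5, 29, 27, 9, 6]


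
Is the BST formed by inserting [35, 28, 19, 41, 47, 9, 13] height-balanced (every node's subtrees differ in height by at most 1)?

Tree (level-order array): [35, 28, 41, 19, None, None, 47, 9, None, None, None, None, 13]
Definition: a tree is height-balanced if, at every node, |h(left) - h(right)| <= 1 (empty subtree has height -1).
Bottom-up per-node check:
  node 13: h_left=-1, h_right=-1, diff=0 [OK], height=0
  node 9: h_left=-1, h_right=0, diff=1 [OK], height=1
  node 19: h_left=1, h_right=-1, diff=2 [FAIL (|1--1|=2 > 1)], height=2
  node 28: h_left=2, h_right=-1, diff=3 [FAIL (|2--1|=3 > 1)], height=3
  node 47: h_left=-1, h_right=-1, diff=0 [OK], height=0
  node 41: h_left=-1, h_right=0, diff=1 [OK], height=1
  node 35: h_left=3, h_right=1, diff=2 [FAIL (|3-1|=2 > 1)], height=4
Node 19 violates the condition: |1 - -1| = 2 > 1.
Result: Not balanced


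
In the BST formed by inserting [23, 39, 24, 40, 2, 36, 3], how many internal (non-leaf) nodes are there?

Tree built from: [23, 39, 24, 40, 2, 36, 3]
Tree (level-order array): [23, 2, 39, None, 3, 24, 40, None, None, None, 36]
Rule: An internal node has at least one child.
Per-node child counts:
  node 23: 2 child(ren)
  node 2: 1 child(ren)
  node 3: 0 child(ren)
  node 39: 2 child(ren)
  node 24: 1 child(ren)
  node 36: 0 child(ren)
  node 40: 0 child(ren)
Matching nodes: [23, 2, 39, 24]
Count of internal (non-leaf) nodes: 4


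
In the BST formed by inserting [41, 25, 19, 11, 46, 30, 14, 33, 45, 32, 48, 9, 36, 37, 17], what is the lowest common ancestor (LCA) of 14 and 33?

Tree insertion order: [41, 25, 19, 11, 46, 30, 14, 33, 45, 32, 48, 9, 36, 37, 17]
Tree (level-order array): [41, 25, 46, 19, 30, 45, 48, 11, None, None, 33, None, None, None, None, 9, 14, 32, 36, None, None, None, 17, None, None, None, 37]
In a BST, the LCA of p=14, q=33 is the first node v on the
root-to-leaf path with p <= v <= q (go left if both < v, right if both > v).
Walk from root:
  at 41: both 14 and 33 < 41, go left
  at 25: 14 <= 25 <= 33, this is the LCA
LCA = 25


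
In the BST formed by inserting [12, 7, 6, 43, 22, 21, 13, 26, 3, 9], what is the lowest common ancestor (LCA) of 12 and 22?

Tree insertion order: [12, 7, 6, 43, 22, 21, 13, 26, 3, 9]
Tree (level-order array): [12, 7, 43, 6, 9, 22, None, 3, None, None, None, 21, 26, None, None, 13]
In a BST, the LCA of p=12, q=22 is the first node v on the
root-to-leaf path with p <= v <= q (go left if both < v, right if both > v).
Walk from root:
  at 12: 12 <= 12 <= 22, this is the LCA
LCA = 12


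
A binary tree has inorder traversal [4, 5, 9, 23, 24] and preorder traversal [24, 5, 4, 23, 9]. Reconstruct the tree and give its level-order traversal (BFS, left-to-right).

Inorder:  [4, 5, 9, 23, 24]
Preorder: [24, 5, 4, 23, 9]
Algorithm: preorder visits root first, so consume preorder in order;
for each root, split the current inorder slice at that value into
left-subtree inorder and right-subtree inorder, then recurse.
Recursive splits:
  root=24; inorder splits into left=[4, 5, 9, 23], right=[]
  root=5; inorder splits into left=[4], right=[9, 23]
  root=4; inorder splits into left=[], right=[]
  root=23; inorder splits into left=[9], right=[]
  root=9; inorder splits into left=[], right=[]
Reconstructed level-order: [24, 5, 4, 23, 9]


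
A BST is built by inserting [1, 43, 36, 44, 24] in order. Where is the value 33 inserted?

Starting tree (level order): [1, None, 43, 36, 44, 24]
Insertion path: 1 -> 43 -> 36 -> 24
Result: insert 33 as right child of 24
Final tree (level order): [1, None, 43, 36, 44, 24, None, None, None, None, 33]


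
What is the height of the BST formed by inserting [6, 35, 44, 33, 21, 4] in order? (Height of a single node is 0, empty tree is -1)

Insertion order: [6, 35, 44, 33, 21, 4]
Tree (level-order array): [6, 4, 35, None, None, 33, 44, 21]
Compute height bottom-up (empty subtree = -1):
  height(4) = 1 + max(-1, -1) = 0
  height(21) = 1 + max(-1, -1) = 0
  height(33) = 1 + max(0, -1) = 1
  height(44) = 1 + max(-1, -1) = 0
  height(35) = 1 + max(1, 0) = 2
  height(6) = 1 + max(0, 2) = 3
Height = 3


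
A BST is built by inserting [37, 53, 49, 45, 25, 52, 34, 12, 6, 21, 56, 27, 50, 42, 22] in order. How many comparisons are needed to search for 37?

Search path for 37: 37
Found: True
Comparisons: 1


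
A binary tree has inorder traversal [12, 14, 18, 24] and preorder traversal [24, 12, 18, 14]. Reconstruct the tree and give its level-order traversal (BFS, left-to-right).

Inorder:  [12, 14, 18, 24]
Preorder: [24, 12, 18, 14]
Algorithm: preorder visits root first, so consume preorder in order;
for each root, split the current inorder slice at that value into
left-subtree inorder and right-subtree inorder, then recurse.
Recursive splits:
  root=24; inorder splits into left=[12, 14, 18], right=[]
  root=12; inorder splits into left=[], right=[14, 18]
  root=18; inorder splits into left=[14], right=[]
  root=14; inorder splits into left=[], right=[]
Reconstructed level-order: [24, 12, 18, 14]


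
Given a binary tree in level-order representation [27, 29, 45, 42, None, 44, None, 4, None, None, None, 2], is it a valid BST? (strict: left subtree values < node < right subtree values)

Level-order array: [27, 29, 45, 42, None, 44, None, 4, None, None, None, 2]
Validate using subtree bounds (lo, hi): at each node, require lo < value < hi,
then recurse left with hi=value and right with lo=value.
Preorder trace (stopping at first violation):
  at node 27 with bounds (-inf, +inf): OK
  at node 29 with bounds (-inf, 27): VIOLATION
Node 29 violates its bound: not (-inf < 29 < 27).
Result: Not a valid BST


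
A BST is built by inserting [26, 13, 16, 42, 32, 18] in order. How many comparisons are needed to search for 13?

Search path for 13: 26 -> 13
Found: True
Comparisons: 2


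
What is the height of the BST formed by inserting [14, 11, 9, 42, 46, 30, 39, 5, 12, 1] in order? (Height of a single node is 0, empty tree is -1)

Insertion order: [14, 11, 9, 42, 46, 30, 39, 5, 12, 1]
Tree (level-order array): [14, 11, 42, 9, 12, 30, 46, 5, None, None, None, None, 39, None, None, 1]
Compute height bottom-up (empty subtree = -1):
  height(1) = 1 + max(-1, -1) = 0
  height(5) = 1 + max(0, -1) = 1
  height(9) = 1 + max(1, -1) = 2
  height(12) = 1 + max(-1, -1) = 0
  height(11) = 1 + max(2, 0) = 3
  height(39) = 1 + max(-1, -1) = 0
  height(30) = 1 + max(-1, 0) = 1
  height(46) = 1 + max(-1, -1) = 0
  height(42) = 1 + max(1, 0) = 2
  height(14) = 1 + max(3, 2) = 4
Height = 4


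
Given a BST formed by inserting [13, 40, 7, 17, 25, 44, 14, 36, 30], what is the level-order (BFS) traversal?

Tree insertion order: [13, 40, 7, 17, 25, 44, 14, 36, 30]
Tree (level-order array): [13, 7, 40, None, None, 17, 44, 14, 25, None, None, None, None, None, 36, 30]
BFS from the root, enqueuing left then right child of each popped node:
  queue [13] -> pop 13, enqueue [7, 40], visited so far: [13]
  queue [7, 40] -> pop 7, enqueue [none], visited so far: [13, 7]
  queue [40] -> pop 40, enqueue [17, 44], visited so far: [13, 7, 40]
  queue [17, 44] -> pop 17, enqueue [14, 25], visited so far: [13, 7, 40, 17]
  queue [44, 14, 25] -> pop 44, enqueue [none], visited so far: [13, 7, 40, 17, 44]
  queue [14, 25] -> pop 14, enqueue [none], visited so far: [13, 7, 40, 17, 44, 14]
  queue [25] -> pop 25, enqueue [36], visited so far: [13, 7, 40, 17, 44, 14, 25]
  queue [36] -> pop 36, enqueue [30], visited so far: [13, 7, 40, 17, 44, 14, 25, 36]
  queue [30] -> pop 30, enqueue [none], visited so far: [13, 7, 40, 17, 44, 14, 25, 36, 30]
Result: [13, 7, 40, 17, 44, 14, 25, 36, 30]


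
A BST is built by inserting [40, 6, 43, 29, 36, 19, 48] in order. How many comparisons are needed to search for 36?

Search path for 36: 40 -> 6 -> 29 -> 36
Found: True
Comparisons: 4


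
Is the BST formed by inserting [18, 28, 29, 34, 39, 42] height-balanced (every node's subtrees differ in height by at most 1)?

Tree (level-order array): [18, None, 28, None, 29, None, 34, None, 39, None, 42]
Definition: a tree is height-balanced if, at every node, |h(left) - h(right)| <= 1 (empty subtree has height -1).
Bottom-up per-node check:
  node 42: h_left=-1, h_right=-1, diff=0 [OK], height=0
  node 39: h_left=-1, h_right=0, diff=1 [OK], height=1
  node 34: h_left=-1, h_right=1, diff=2 [FAIL (|-1-1|=2 > 1)], height=2
  node 29: h_left=-1, h_right=2, diff=3 [FAIL (|-1-2|=3 > 1)], height=3
  node 28: h_left=-1, h_right=3, diff=4 [FAIL (|-1-3|=4 > 1)], height=4
  node 18: h_left=-1, h_right=4, diff=5 [FAIL (|-1-4|=5 > 1)], height=5
Node 34 violates the condition: |-1 - 1| = 2 > 1.
Result: Not balanced


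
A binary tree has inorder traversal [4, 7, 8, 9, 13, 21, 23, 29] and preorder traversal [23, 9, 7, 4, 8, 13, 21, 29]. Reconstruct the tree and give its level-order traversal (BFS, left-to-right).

Inorder:  [4, 7, 8, 9, 13, 21, 23, 29]
Preorder: [23, 9, 7, 4, 8, 13, 21, 29]
Algorithm: preorder visits root first, so consume preorder in order;
for each root, split the current inorder slice at that value into
left-subtree inorder and right-subtree inorder, then recurse.
Recursive splits:
  root=23; inorder splits into left=[4, 7, 8, 9, 13, 21], right=[29]
  root=9; inorder splits into left=[4, 7, 8], right=[13, 21]
  root=7; inorder splits into left=[4], right=[8]
  root=4; inorder splits into left=[], right=[]
  root=8; inorder splits into left=[], right=[]
  root=13; inorder splits into left=[], right=[21]
  root=21; inorder splits into left=[], right=[]
  root=29; inorder splits into left=[], right=[]
Reconstructed level-order: [23, 9, 29, 7, 13, 4, 8, 21]


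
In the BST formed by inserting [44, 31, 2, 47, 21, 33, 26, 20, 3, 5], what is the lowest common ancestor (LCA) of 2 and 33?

Tree insertion order: [44, 31, 2, 47, 21, 33, 26, 20, 3, 5]
Tree (level-order array): [44, 31, 47, 2, 33, None, None, None, 21, None, None, 20, 26, 3, None, None, None, None, 5]
In a BST, the LCA of p=2, q=33 is the first node v on the
root-to-leaf path with p <= v <= q (go left if both < v, right if both > v).
Walk from root:
  at 44: both 2 and 33 < 44, go left
  at 31: 2 <= 31 <= 33, this is the LCA
LCA = 31


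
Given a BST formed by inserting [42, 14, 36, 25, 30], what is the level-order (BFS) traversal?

Tree insertion order: [42, 14, 36, 25, 30]
Tree (level-order array): [42, 14, None, None, 36, 25, None, None, 30]
BFS from the root, enqueuing left then right child of each popped node:
  queue [42] -> pop 42, enqueue [14], visited so far: [42]
  queue [14] -> pop 14, enqueue [36], visited so far: [42, 14]
  queue [36] -> pop 36, enqueue [25], visited so far: [42, 14, 36]
  queue [25] -> pop 25, enqueue [30], visited so far: [42, 14, 36, 25]
  queue [30] -> pop 30, enqueue [none], visited so far: [42, 14, 36, 25, 30]
Result: [42, 14, 36, 25, 30]


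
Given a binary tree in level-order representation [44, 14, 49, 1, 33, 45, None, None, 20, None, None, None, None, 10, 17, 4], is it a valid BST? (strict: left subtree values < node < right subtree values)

Level-order array: [44, 14, 49, 1, 33, 45, None, None, 20, None, None, None, None, 10, 17, 4]
Validate using subtree bounds (lo, hi): at each node, require lo < value < hi,
then recurse left with hi=value and right with lo=value.
Preorder trace (stopping at first violation):
  at node 44 with bounds (-inf, +inf): OK
  at node 14 with bounds (-inf, 44): OK
  at node 1 with bounds (-inf, 14): OK
  at node 20 with bounds (1, 14): VIOLATION
Node 20 violates its bound: not (1 < 20 < 14).
Result: Not a valid BST


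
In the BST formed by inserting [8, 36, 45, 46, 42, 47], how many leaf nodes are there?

Tree built from: [8, 36, 45, 46, 42, 47]
Tree (level-order array): [8, None, 36, None, 45, 42, 46, None, None, None, 47]
Rule: A leaf has 0 children.
Per-node child counts:
  node 8: 1 child(ren)
  node 36: 1 child(ren)
  node 45: 2 child(ren)
  node 42: 0 child(ren)
  node 46: 1 child(ren)
  node 47: 0 child(ren)
Matching nodes: [42, 47]
Count of leaf nodes: 2


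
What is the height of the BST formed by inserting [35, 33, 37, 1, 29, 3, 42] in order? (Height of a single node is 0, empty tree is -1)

Insertion order: [35, 33, 37, 1, 29, 3, 42]
Tree (level-order array): [35, 33, 37, 1, None, None, 42, None, 29, None, None, 3]
Compute height bottom-up (empty subtree = -1):
  height(3) = 1 + max(-1, -1) = 0
  height(29) = 1 + max(0, -1) = 1
  height(1) = 1 + max(-1, 1) = 2
  height(33) = 1 + max(2, -1) = 3
  height(42) = 1 + max(-1, -1) = 0
  height(37) = 1 + max(-1, 0) = 1
  height(35) = 1 + max(3, 1) = 4
Height = 4


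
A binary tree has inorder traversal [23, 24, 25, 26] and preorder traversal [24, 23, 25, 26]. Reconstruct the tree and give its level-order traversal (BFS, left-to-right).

Inorder:  [23, 24, 25, 26]
Preorder: [24, 23, 25, 26]
Algorithm: preorder visits root first, so consume preorder in order;
for each root, split the current inorder slice at that value into
left-subtree inorder and right-subtree inorder, then recurse.
Recursive splits:
  root=24; inorder splits into left=[23], right=[25, 26]
  root=23; inorder splits into left=[], right=[]
  root=25; inorder splits into left=[], right=[26]
  root=26; inorder splits into left=[], right=[]
Reconstructed level-order: [24, 23, 25, 26]


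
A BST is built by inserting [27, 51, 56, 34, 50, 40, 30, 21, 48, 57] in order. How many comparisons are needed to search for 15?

Search path for 15: 27 -> 21
Found: False
Comparisons: 2


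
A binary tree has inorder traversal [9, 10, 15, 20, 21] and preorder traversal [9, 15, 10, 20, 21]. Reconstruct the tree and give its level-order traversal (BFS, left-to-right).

Inorder:  [9, 10, 15, 20, 21]
Preorder: [9, 15, 10, 20, 21]
Algorithm: preorder visits root first, so consume preorder in order;
for each root, split the current inorder slice at that value into
left-subtree inorder and right-subtree inorder, then recurse.
Recursive splits:
  root=9; inorder splits into left=[], right=[10, 15, 20, 21]
  root=15; inorder splits into left=[10], right=[20, 21]
  root=10; inorder splits into left=[], right=[]
  root=20; inorder splits into left=[], right=[21]
  root=21; inorder splits into left=[], right=[]
Reconstructed level-order: [9, 15, 10, 20, 21]


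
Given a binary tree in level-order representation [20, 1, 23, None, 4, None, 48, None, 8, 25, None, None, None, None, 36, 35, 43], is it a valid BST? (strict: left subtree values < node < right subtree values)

Level-order array: [20, 1, 23, None, 4, None, 48, None, 8, 25, None, None, None, None, 36, 35, 43]
Validate using subtree bounds (lo, hi): at each node, require lo < value < hi,
then recurse left with hi=value and right with lo=value.
Preorder trace (stopping at first violation):
  at node 20 with bounds (-inf, +inf): OK
  at node 1 with bounds (-inf, 20): OK
  at node 4 with bounds (1, 20): OK
  at node 8 with bounds (4, 20): OK
  at node 23 with bounds (20, +inf): OK
  at node 48 with bounds (23, +inf): OK
  at node 25 with bounds (23, 48): OK
  at node 36 with bounds (25, 48): OK
  at node 35 with bounds (25, 36): OK
  at node 43 with bounds (36, 48): OK
No violation found at any node.
Result: Valid BST


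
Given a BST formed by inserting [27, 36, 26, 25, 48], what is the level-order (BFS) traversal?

Tree insertion order: [27, 36, 26, 25, 48]
Tree (level-order array): [27, 26, 36, 25, None, None, 48]
BFS from the root, enqueuing left then right child of each popped node:
  queue [27] -> pop 27, enqueue [26, 36], visited so far: [27]
  queue [26, 36] -> pop 26, enqueue [25], visited so far: [27, 26]
  queue [36, 25] -> pop 36, enqueue [48], visited so far: [27, 26, 36]
  queue [25, 48] -> pop 25, enqueue [none], visited so far: [27, 26, 36, 25]
  queue [48] -> pop 48, enqueue [none], visited so far: [27, 26, 36, 25, 48]
Result: [27, 26, 36, 25, 48]


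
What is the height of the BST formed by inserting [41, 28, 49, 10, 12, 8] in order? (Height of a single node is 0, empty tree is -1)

Insertion order: [41, 28, 49, 10, 12, 8]
Tree (level-order array): [41, 28, 49, 10, None, None, None, 8, 12]
Compute height bottom-up (empty subtree = -1):
  height(8) = 1 + max(-1, -1) = 0
  height(12) = 1 + max(-1, -1) = 0
  height(10) = 1 + max(0, 0) = 1
  height(28) = 1 + max(1, -1) = 2
  height(49) = 1 + max(-1, -1) = 0
  height(41) = 1 + max(2, 0) = 3
Height = 3


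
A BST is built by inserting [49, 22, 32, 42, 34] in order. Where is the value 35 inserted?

Starting tree (level order): [49, 22, None, None, 32, None, 42, 34]
Insertion path: 49 -> 22 -> 32 -> 42 -> 34
Result: insert 35 as right child of 34
Final tree (level order): [49, 22, None, None, 32, None, 42, 34, None, None, 35]


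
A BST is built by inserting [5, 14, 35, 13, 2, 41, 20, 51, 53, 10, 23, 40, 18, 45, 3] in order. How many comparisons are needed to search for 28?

Search path for 28: 5 -> 14 -> 35 -> 20 -> 23
Found: False
Comparisons: 5


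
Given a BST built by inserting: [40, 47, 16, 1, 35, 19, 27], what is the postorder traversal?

Tree insertion order: [40, 47, 16, 1, 35, 19, 27]
Tree (level-order array): [40, 16, 47, 1, 35, None, None, None, None, 19, None, None, 27]
Postorder traversal: [1, 27, 19, 35, 16, 47, 40]


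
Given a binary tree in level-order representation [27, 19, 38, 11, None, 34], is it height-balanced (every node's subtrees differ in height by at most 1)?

Tree (level-order array): [27, 19, 38, 11, None, 34]
Definition: a tree is height-balanced if, at every node, |h(left) - h(right)| <= 1 (empty subtree has height -1).
Bottom-up per-node check:
  node 11: h_left=-1, h_right=-1, diff=0 [OK], height=0
  node 19: h_left=0, h_right=-1, diff=1 [OK], height=1
  node 34: h_left=-1, h_right=-1, diff=0 [OK], height=0
  node 38: h_left=0, h_right=-1, diff=1 [OK], height=1
  node 27: h_left=1, h_right=1, diff=0 [OK], height=2
All nodes satisfy the balance condition.
Result: Balanced


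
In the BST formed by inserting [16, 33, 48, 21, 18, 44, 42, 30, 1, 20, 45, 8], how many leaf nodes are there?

Tree built from: [16, 33, 48, 21, 18, 44, 42, 30, 1, 20, 45, 8]
Tree (level-order array): [16, 1, 33, None, 8, 21, 48, None, None, 18, 30, 44, None, None, 20, None, None, 42, 45]
Rule: A leaf has 0 children.
Per-node child counts:
  node 16: 2 child(ren)
  node 1: 1 child(ren)
  node 8: 0 child(ren)
  node 33: 2 child(ren)
  node 21: 2 child(ren)
  node 18: 1 child(ren)
  node 20: 0 child(ren)
  node 30: 0 child(ren)
  node 48: 1 child(ren)
  node 44: 2 child(ren)
  node 42: 0 child(ren)
  node 45: 0 child(ren)
Matching nodes: [8, 20, 30, 42, 45]
Count of leaf nodes: 5


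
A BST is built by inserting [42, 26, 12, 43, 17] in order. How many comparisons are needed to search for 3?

Search path for 3: 42 -> 26 -> 12
Found: False
Comparisons: 3


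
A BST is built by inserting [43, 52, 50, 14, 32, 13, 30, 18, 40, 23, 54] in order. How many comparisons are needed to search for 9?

Search path for 9: 43 -> 14 -> 13
Found: False
Comparisons: 3


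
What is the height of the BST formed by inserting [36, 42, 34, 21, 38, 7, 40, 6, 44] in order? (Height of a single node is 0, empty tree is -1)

Insertion order: [36, 42, 34, 21, 38, 7, 40, 6, 44]
Tree (level-order array): [36, 34, 42, 21, None, 38, 44, 7, None, None, 40, None, None, 6]
Compute height bottom-up (empty subtree = -1):
  height(6) = 1 + max(-1, -1) = 0
  height(7) = 1 + max(0, -1) = 1
  height(21) = 1 + max(1, -1) = 2
  height(34) = 1 + max(2, -1) = 3
  height(40) = 1 + max(-1, -1) = 0
  height(38) = 1 + max(-1, 0) = 1
  height(44) = 1 + max(-1, -1) = 0
  height(42) = 1 + max(1, 0) = 2
  height(36) = 1 + max(3, 2) = 4
Height = 4


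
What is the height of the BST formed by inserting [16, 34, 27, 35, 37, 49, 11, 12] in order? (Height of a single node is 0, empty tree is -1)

Insertion order: [16, 34, 27, 35, 37, 49, 11, 12]
Tree (level-order array): [16, 11, 34, None, 12, 27, 35, None, None, None, None, None, 37, None, 49]
Compute height bottom-up (empty subtree = -1):
  height(12) = 1 + max(-1, -1) = 0
  height(11) = 1 + max(-1, 0) = 1
  height(27) = 1 + max(-1, -1) = 0
  height(49) = 1 + max(-1, -1) = 0
  height(37) = 1 + max(-1, 0) = 1
  height(35) = 1 + max(-1, 1) = 2
  height(34) = 1 + max(0, 2) = 3
  height(16) = 1 + max(1, 3) = 4
Height = 4


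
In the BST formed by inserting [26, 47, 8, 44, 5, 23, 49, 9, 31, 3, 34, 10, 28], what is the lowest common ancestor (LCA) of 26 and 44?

Tree insertion order: [26, 47, 8, 44, 5, 23, 49, 9, 31, 3, 34, 10, 28]
Tree (level-order array): [26, 8, 47, 5, 23, 44, 49, 3, None, 9, None, 31, None, None, None, None, None, None, 10, 28, 34]
In a BST, the LCA of p=26, q=44 is the first node v on the
root-to-leaf path with p <= v <= q (go left if both < v, right if both > v).
Walk from root:
  at 26: 26 <= 26 <= 44, this is the LCA
LCA = 26


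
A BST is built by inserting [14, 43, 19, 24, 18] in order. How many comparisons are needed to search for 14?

Search path for 14: 14
Found: True
Comparisons: 1


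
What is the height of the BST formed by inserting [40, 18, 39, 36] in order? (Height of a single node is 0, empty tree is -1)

Insertion order: [40, 18, 39, 36]
Tree (level-order array): [40, 18, None, None, 39, 36]
Compute height bottom-up (empty subtree = -1):
  height(36) = 1 + max(-1, -1) = 0
  height(39) = 1 + max(0, -1) = 1
  height(18) = 1 + max(-1, 1) = 2
  height(40) = 1 + max(2, -1) = 3
Height = 3


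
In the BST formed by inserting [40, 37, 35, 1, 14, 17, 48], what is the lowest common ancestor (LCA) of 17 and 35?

Tree insertion order: [40, 37, 35, 1, 14, 17, 48]
Tree (level-order array): [40, 37, 48, 35, None, None, None, 1, None, None, 14, None, 17]
In a BST, the LCA of p=17, q=35 is the first node v on the
root-to-leaf path with p <= v <= q (go left if both < v, right if both > v).
Walk from root:
  at 40: both 17 and 35 < 40, go left
  at 37: both 17 and 35 < 37, go left
  at 35: 17 <= 35 <= 35, this is the LCA
LCA = 35


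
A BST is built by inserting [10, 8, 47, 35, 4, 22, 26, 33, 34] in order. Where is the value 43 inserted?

Starting tree (level order): [10, 8, 47, 4, None, 35, None, None, None, 22, None, None, 26, None, 33, None, 34]
Insertion path: 10 -> 47 -> 35
Result: insert 43 as right child of 35
Final tree (level order): [10, 8, 47, 4, None, 35, None, None, None, 22, 43, None, 26, None, None, None, 33, None, 34]


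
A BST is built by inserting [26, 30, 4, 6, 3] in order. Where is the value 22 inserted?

Starting tree (level order): [26, 4, 30, 3, 6]
Insertion path: 26 -> 4 -> 6
Result: insert 22 as right child of 6
Final tree (level order): [26, 4, 30, 3, 6, None, None, None, None, None, 22]


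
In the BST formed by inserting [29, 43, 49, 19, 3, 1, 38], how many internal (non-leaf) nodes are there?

Tree built from: [29, 43, 49, 19, 3, 1, 38]
Tree (level-order array): [29, 19, 43, 3, None, 38, 49, 1]
Rule: An internal node has at least one child.
Per-node child counts:
  node 29: 2 child(ren)
  node 19: 1 child(ren)
  node 3: 1 child(ren)
  node 1: 0 child(ren)
  node 43: 2 child(ren)
  node 38: 0 child(ren)
  node 49: 0 child(ren)
Matching nodes: [29, 19, 3, 43]
Count of internal (non-leaf) nodes: 4


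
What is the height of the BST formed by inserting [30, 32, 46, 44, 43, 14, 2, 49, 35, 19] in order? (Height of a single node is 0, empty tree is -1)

Insertion order: [30, 32, 46, 44, 43, 14, 2, 49, 35, 19]
Tree (level-order array): [30, 14, 32, 2, 19, None, 46, None, None, None, None, 44, 49, 43, None, None, None, 35]
Compute height bottom-up (empty subtree = -1):
  height(2) = 1 + max(-1, -1) = 0
  height(19) = 1 + max(-1, -1) = 0
  height(14) = 1 + max(0, 0) = 1
  height(35) = 1 + max(-1, -1) = 0
  height(43) = 1 + max(0, -1) = 1
  height(44) = 1 + max(1, -1) = 2
  height(49) = 1 + max(-1, -1) = 0
  height(46) = 1 + max(2, 0) = 3
  height(32) = 1 + max(-1, 3) = 4
  height(30) = 1 + max(1, 4) = 5
Height = 5


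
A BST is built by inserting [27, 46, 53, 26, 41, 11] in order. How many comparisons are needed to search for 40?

Search path for 40: 27 -> 46 -> 41
Found: False
Comparisons: 3


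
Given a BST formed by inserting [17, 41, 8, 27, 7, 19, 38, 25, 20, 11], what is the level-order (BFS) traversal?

Tree insertion order: [17, 41, 8, 27, 7, 19, 38, 25, 20, 11]
Tree (level-order array): [17, 8, 41, 7, 11, 27, None, None, None, None, None, 19, 38, None, 25, None, None, 20]
BFS from the root, enqueuing left then right child of each popped node:
  queue [17] -> pop 17, enqueue [8, 41], visited so far: [17]
  queue [8, 41] -> pop 8, enqueue [7, 11], visited so far: [17, 8]
  queue [41, 7, 11] -> pop 41, enqueue [27], visited so far: [17, 8, 41]
  queue [7, 11, 27] -> pop 7, enqueue [none], visited so far: [17, 8, 41, 7]
  queue [11, 27] -> pop 11, enqueue [none], visited so far: [17, 8, 41, 7, 11]
  queue [27] -> pop 27, enqueue [19, 38], visited so far: [17, 8, 41, 7, 11, 27]
  queue [19, 38] -> pop 19, enqueue [25], visited so far: [17, 8, 41, 7, 11, 27, 19]
  queue [38, 25] -> pop 38, enqueue [none], visited so far: [17, 8, 41, 7, 11, 27, 19, 38]
  queue [25] -> pop 25, enqueue [20], visited so far: [17, 8, 41, 7, 11, 27, 19, 38, 25]
  queue [20] -> pop 20, enqueue [none], visited so far: [17, 8, 41, 7, 11, 27, 19, 38, 25, 20]
Result: [17, 8, 41, 7, 11, 27, 19, 38, 25, 20]


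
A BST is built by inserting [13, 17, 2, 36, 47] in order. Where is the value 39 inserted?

Starting tree (level order): [13, 2, 17, None, None, None, 36, None, 47]
Insertion path: 13 -> 17 -> 36 -> 47
Result: insert 39 as left child of 47
Final tree (level order): [13, 2, 17, None, None, None, 36, None, 47, 39]


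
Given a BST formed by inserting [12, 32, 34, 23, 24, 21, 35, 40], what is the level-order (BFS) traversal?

Tree insertion order: [12, 32, 34, 23, 24, 21, 35, 40]
Tree (level-order array): [12, None, 32, 23, 34, 21, 24, None, 35, None, None, None, None, None, 40]
BFS from the root, enqueuing left then right child of each popped node:
  queue [12] -> pop 12, enqueue [32], visited so far: [12]
  queue [32] -> pop 32, enqueue [23, 34], visited so far: [12, 32]
  queue [23, 34] -> pop 23, enqueue [21, 24], visited so far: [12, 32, 23]
  queue [34, 21, 24] -> pop 34, enqueue [35], visited so far: [12, 32, 23, 34]
  queue [21, 24, 35] -> pop 21, enqueue [none], visited so far: [12, 32, 23, 34, 21]
  queue [24, 35] -> pop 24, enqueue [none], visited so far: [12, 32, 23, 34, 21, 24]
  queue [35] -> pop 35, enqueue [40], visited so far: [12, 32, 23, 34, 21, 24, 35]
  queue [40] -> pop 40, enqueue [none], visited so far: [12, 32, 23, 34, 21, 24, 35, 40]
Result: [12, 32, 23, 34, 21, 24, 35, 40]


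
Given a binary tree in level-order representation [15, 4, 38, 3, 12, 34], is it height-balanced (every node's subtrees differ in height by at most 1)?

Tree (level-order array): [15, 4, 38, 3, 12, 34]
Definition: a tree is height-balanced if, at every node, |h(left) - h(right)| <= 1 (empty subtree has height -1).
Bottom-up per-node check:
  node 3: h_left=-1, h_right=-1, diff=0 [OK], height=0
  node 12: h_left=-1, h_right=-1, diff=0 [OK], height=0
  node 4: h_left=0, h_right=0, diff=0 [OK], height=1
  node 34: h_left=-1, h_right=-1, diff=0 [OK], height=0
  node 38: h_left=0, h_right=-1, diff=1 [OK], height=1
  node 15: h_left=1, h_right=1, diff=0 [OK], height=2
All nodes satisfy the balance condition.
Result: Balanced


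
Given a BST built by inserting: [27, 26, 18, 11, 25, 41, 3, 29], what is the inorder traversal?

Tree insertion order: [27, 26, 18, 11, 25, 41, 3, 29]
Tree (level-order array): [27, 26, 41, 18, None, 29, None, 11, 25, None, None, 3]
Inorder traversal: [3, 11, 18, 25, 26, 27, 29, 41]


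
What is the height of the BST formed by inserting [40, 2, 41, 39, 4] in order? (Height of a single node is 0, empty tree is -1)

Insertion order: [40, 2, 41, 39, 4]
Tree (level-order array): [40, 2, 41, None, 39, None, None, 4]
Compute height bottom-up (empty subtree = -1):
  height(4) = 1 + max(-1, -1) = 0
  height(39) = 1 + max(0, -1) = 1
  height(2) = 1 + max(-1, 1) = 2
  height(41) = 1 + max(-1, -1) = 0
  height(40) = 1 + max(2, 0) = 3
Height = 3


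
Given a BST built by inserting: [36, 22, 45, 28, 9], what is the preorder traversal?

Tree insertion order: [36, 22, 45, 28, 9]
Tree (level-order array): [36, 22, 45, 9, 28]
Preorder traversal: [36, 22, 9, 28, 45]


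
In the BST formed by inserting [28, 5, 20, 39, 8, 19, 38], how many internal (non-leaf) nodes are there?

Tree built from: [28, 5, 20, 39, 8, 19, 38]
Tree (level-order array): [28, 5, 39, None, 20, 38, None, 8, None, None, None, None, 19]
Rule: An internal node has at least one child.
Per-node child counts:
  node 28: 2 child(ren)
  node 5: 1 child(ren)
  node 20: 1 child(ren)
  node 8: 1 child(ren)
  node 19: 0 child(ren)
  node 39: 1 child(ren)
  node 38: 0 child(ren)
Matching nodes: [28, 5, 20, 8, 39]
Count of internal (non-leaf) nodes: 5


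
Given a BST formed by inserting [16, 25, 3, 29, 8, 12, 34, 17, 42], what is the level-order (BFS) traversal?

Tree insertion order: [16, 25, 3, 29, 8, 12, 34, 17, 42]
Tree (level-order array): [16, 3, 25, None, 8, 17, 29, None, 12, None, None, None, 34, None, None, None, 42]
BFS from the root, enqueuing left then right child of each popped node:
  queue [16] -> pop 16, enqueue [3, 25], visited so far: [16]
  queue [3, 25] -> pop 3, enqueue [8], visited so far: [16, 3]
  queue [25, 8] -> pop 25, enqueue [17, 29], visited so far: [16, 3, 25]
  queue [8, 17, 29] -> pop 8, enqueue [12], visited so far: [16, 3, 25, 8]
  queue [17, 29, 12] -> pop 17, enqueue [none], visited so far: [16, 3, 25, 8, 17]
  queue [29, 12] -> pop 29, enqueue [34], visited so far: [16, 3, 25, 8, 17, 29]
  queue [12, 34] -> pop 12, enqueue [none], visited so far: [16, 3, 25, 8, 17, 29, 12]
  queue [34] -> pop 34, enqueue [42], visited so far: [16, 3, 25, 8, 17, 29, 12, 34]
  queue [42] -> pop 42, enqueue [none], visited so far: [16, 3, 25, 8, 17, 29, 12, 34, 42]
Result: [16, 3, 25, 8, 17, 29, 12, 34, 42]


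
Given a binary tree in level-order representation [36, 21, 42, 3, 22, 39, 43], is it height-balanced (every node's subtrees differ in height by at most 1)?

Tree (level-order array): [36, 21, 42, 3, 22, 39, 43]
Definition: a tree is height-balanced if, at every node, |h(left) - h(right)| <= 1 (empty subtree has height -1).
Bottom-up per-node check:
  node 3: h_left=-1, h_right=-1, diff=0 [OK], height=0
  node 22: h_left=-1, h_right=-1, diff=0 [OK], height=0
  node 21: h_left=0, h_right=0, diff=0 [OK], height=1
  node 39: h_left=-1, h_right=-1, diff=0 [OK], height=0
  node 43: h_left=-1, h_right=-1, diff=0 [OK], height=0
  node 42: h_left=0, h_right=0, diff=0 [OK], height=1
  node 36: h_left=1, h_right=1, diff=0 [OK], height=2
All nodes satisfy the balance condition.
Result: Balanced


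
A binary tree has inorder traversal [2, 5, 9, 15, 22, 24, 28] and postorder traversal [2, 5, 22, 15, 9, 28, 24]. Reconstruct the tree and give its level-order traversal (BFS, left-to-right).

Inorder:   [2, 5, 9, 15, 22, 24, 28]
Postorder: [2, 5, 22, 15, 9, 28, 24]
Algorithm: postorder visits root last, so walk postorder right-to-left;
each value is the root of the current inorder slice — split it at that
value, recurse on the right subtree first, then the left.
Recursive splits:
  root=24; inorder splits into left=[2, 5, 9, 15, 22], right=[28]
  root=28; inorder splits into left=[], right=[]
  root=9; inorder splits into left=[2, 5], right=[15, 22]
  root=15; inorder splits into left=[], right=[22]
  root=22; inorder splits into left=[], right=[]
  root=5; inorder splits into left=[2], right=[]
  root=2; inorder splits into left=[], right=[]
Reconstructed level-order: [24, 9, 28, 5, 15, 2, 22]


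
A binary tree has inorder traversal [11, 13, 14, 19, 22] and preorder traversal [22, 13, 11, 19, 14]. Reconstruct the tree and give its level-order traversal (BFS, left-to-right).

Inorder:  [11, 13, 14, 19, 22]
Preorder: [22, 13, 11, 19, 14]
Algorithm: preorder visits root first, so consume preorder in order;
for each root, split the current inorder slice at that value into
left-subtree inorder and right-subtree inorder, then recurse.
Recursive splits:
  root=22; inorder splits into left=[11, 13, 14, 19], right=[]
  root=13; inorder splits into left=[11], right=[14, 19]
  root=11; inorder splits into left=[], right=[]
  root=19; inorder splits into left=[14], right=[]
  root=14; inorder splits into left=[], right=[]
Reconstructed level-order: [22, 13, 11, 19, 14]


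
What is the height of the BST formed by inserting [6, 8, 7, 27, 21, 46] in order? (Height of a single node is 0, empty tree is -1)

Insertion order: [6, 8, 7, 27, 21, 46]
Tree (level-order array): [6, None, 8, 7, 27, None, None, 21, 46]
Compute height bottom-up (empty subtree = -1):
  height(7) = 1 + max(-1, -1) = 0
  height(21) = 1 + max(-1, -1) = 0
  height(46) = 1 + max(-1, -1) = 0
  height(27) = 1 + max(0, 0) = 1
  height(8) = 1 + max(0, 1) = 2
  height(6) = 1 + max(-1, 2) = 3
Height = 3


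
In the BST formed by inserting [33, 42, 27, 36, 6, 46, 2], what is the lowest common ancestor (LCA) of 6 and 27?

Tree insertion order: [33, 42, 27, 36, 6, 46, 2]
Tree (level-order array): [33, 27, 42, 6, None, 36, 46, 2]
In a BST, the LCA of p=6, q=27 is the first node v on the
root-to-leaf path with p <= v <= q (go left if both < v, right if both > v).
Walk from root:
  at 33: both 6 and 27 < 33, go left
  at 27: 6 <= 27 <= 27, this is the LCA
LCA = 27


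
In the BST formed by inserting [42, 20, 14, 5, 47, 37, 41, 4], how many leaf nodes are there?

Tree built from: [42, 20, 14, 5, 47, 37, 41, 4]
Tree (level-order array): [42, 20, 47, 14, 37, None, None, 5, None, None, 41, 4]
Rule: A leaf has 0 children.
Per-node child counts:
  node 42: 2 child(ren)
  node 20: 2 child(ren)
  node 14: 1 child(ren)
  node 5: 1 child(ren)
  node 4: 0 child(ren)
  node 37: 1 child(ren)
  node 41: 0 child(ren)
  node 47: 0 child(ren)
Matching nodes: [4, 41, 47]
Count of leaf nodes: 3
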